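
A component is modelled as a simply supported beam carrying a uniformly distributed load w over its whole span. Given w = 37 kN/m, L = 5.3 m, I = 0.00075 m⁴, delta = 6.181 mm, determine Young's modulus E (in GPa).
Model: a simply supported beam carrying a uniformly distributed load w over its whole span, so delta = (5·w·L^4) / (384·E·I).
Solve for E: E = (5·w·L^4) / (384·delta·I).
Convert to SI units:
  w = 37 kN/m = 37000 N/m
  delta = 6.181 mm = 0.006181 m
Substitute:
  E = (5 × 37000 × 5.3^4) / (384 × 0.006181 × 0.00075)
  E = 8.2 × 10¹⁰ Pa
Convert: E = 8.2 × 10¹⁰ Pa = 82 GPa
Final answer: E = 82 GPa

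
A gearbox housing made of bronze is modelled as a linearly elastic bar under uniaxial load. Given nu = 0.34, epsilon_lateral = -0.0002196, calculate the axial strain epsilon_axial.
Model: a linearly elastic bar under uniaxial load, so epsilon_lateral = -nu·epsilon_axial.
Solve for epsilon_axial: epsilon_axial = -epsilon_lateral / nu.
Substitute:
  epsilon_axial = -(-0.0002196) / 0.34
  epsilon_axial = 0.0006459
Final answer: epsilon_axial = 0.0006459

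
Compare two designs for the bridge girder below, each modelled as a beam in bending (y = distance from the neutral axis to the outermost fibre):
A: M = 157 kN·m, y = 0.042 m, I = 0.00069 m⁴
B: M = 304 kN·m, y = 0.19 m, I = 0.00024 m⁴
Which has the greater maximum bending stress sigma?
Model: a beam in bending (y = distance from the neutral axis to the outermost fibre), so sigma = (M·y) / I (SI units).
  A: sigma = (157000 × 0.042) / 0.00069 = 9.557 × 10⁶ Pa = 9.557 MPa
  B: sigma = (304000 × 0.19) / 0.00024 = 2.407 × 10⁸ Pa = 240.7 MPa
240.7 MPa > 9.557 MPa, so B is larger.
Final answer: B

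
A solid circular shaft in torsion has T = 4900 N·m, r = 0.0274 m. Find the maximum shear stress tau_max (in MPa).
Model: a solid circular shaft in torsion, so tau_max = (2·T) / (π·r^3).
Substitute:
  tau_max = (2 × 4900) / (π × 0.0274^3)
  tau_max = 1.516 × 10⁸ Pa
Convert: tau_max = 1.516 × 10⁸ Pa = 151.6 MPa
Final answer: tau_max = 151.6 MPa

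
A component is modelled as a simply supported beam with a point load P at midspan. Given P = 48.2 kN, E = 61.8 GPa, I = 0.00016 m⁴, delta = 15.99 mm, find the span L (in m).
Model: a simply supported beam with a point load P at midspan, so delta = (P·L^3) / (48·E·I).
Solve for L: L = ((48·delta·E·I) / P)^(1/3).
Convert to SI units:
  P = 48.2 kN = 48200 N
  E = 61.8 GPa = 6.18 × 10¹⁰ Pa
  delta = 15.99 mm = 0.01599 m
Substitute:
  L = ((48 × 0.01599 × (6.18 × 10¹⁰) × 0.00016) / 48200)^(1/3)
  L = 5.4 m
Final answer: L = 5.4 m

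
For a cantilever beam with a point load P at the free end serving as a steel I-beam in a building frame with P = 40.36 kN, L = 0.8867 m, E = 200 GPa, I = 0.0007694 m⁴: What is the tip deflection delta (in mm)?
Model: a cantilever beam with a point load P at the free end, so delta = (P·L^3) / (3·E·I).
Convert to SI units:
  P = 40.36 kN = 40360 N
  E = 200 GPa = 2 × 10¹¹ Pa
Substitute:
  delta = (40360 × 0.8867^3) / (3 × (2 × 10¹¹) × 0.0007694)
  delta = 6.095 × 10⁻⁵ m
Convert: delta = 6.095 × 10⁻⁵ m = 0.06095 mm
Final answer: delta = 0.06095 mm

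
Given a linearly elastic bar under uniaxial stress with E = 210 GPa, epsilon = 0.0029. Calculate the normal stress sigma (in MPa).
Model: a linearly elastic bar under uniaxial stress, so sigma = E·epsilon.
Convert to SI units:
  E = 210 GPa = 2.1 × 10¹¹ Pa
Substitute:
  sigma = (2.1 × 10¹¹) × 0.0029
  sigma = 6.09 × 10⁸ Pa
Convert: sigma = 6.09 × 10⁸ Pa = 609 MPa
Final answer: sigma = 609 MPa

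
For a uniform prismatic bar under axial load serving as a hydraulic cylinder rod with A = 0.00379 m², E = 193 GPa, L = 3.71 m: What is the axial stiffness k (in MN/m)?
Model: a uniform prismatic bar under axial load, so k = (A·E) / L.
Convert to SI units:
  E = 193 GPa = 1.93 × 10¹¹ Pa
Substitute:
  k = (0.00379 × (1.93 × 10¹¹)) / 3.71
  k = 1.972 × 10⁸ N/m
Convert: k = 1.972 × 10⁸ N/m = 197.2 MN/m
Final answer: k = 197.2 MN/m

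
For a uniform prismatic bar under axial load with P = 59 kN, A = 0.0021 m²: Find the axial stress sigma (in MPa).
Model: a uniform prismatic bar under axial load, so sigma = P / A.
Convert to SI units:
  P = 59 kN = 59000 N
Substitute:
  sigma = 59000 / 0.0021
  sigma = 2.81 × 10⁷ Pa
Convert: sigma = 2.81 × 10⁷ Pa = 28.1 MPa
Final answer: sigma = 28.1 MPa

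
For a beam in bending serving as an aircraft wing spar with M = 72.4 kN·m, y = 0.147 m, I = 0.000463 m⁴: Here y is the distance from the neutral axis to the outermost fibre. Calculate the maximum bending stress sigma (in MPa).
Model: a beam in bending, so sigma = (M·y) / I.
Convert to SI units:
  M = 72.4 kN·m = 72400 N·m
Substitute:
  sigma = (72400 × 0.147) / 0.000463
  sigma = 2.299 × 10⁷ Pa
Convert: sigma = 2.299 × 10⁷ Pa = 22.99 MPa
Final answer: sigma = 22.99 MPa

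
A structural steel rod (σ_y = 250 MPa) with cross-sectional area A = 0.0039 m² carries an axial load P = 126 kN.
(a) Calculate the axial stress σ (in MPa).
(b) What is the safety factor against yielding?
(a) Axial stress σ = P/A. Convert P = 126 kN = 126000 N.
  σ = 126000 / 0.0039 = 3.231 × 10⁷ Pa = 32.31 MPa
(b) Safety factor SF = σ_y/σ = 250 / 32.31 = 7.738
Final answer: (a) σ = 32.31 MPa, (b) SF = 7.738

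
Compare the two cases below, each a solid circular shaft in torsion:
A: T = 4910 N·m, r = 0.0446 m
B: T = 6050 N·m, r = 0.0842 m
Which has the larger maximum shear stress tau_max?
Model: a solid circular shaft in torsion, so tau_max = (2·T) / (π·r^3) (SI units).
  A: tau_max = (2 × 4910) / (π × 0.0446^3) = 3.523 × 10⁷ Pa = 35.23 MPa
  B: tau_max = (2 × 6050) / (π × 0.0842^3) = 6.452 × 10⁶ Pa = 6.452 MPa
35.23 MPa > 6.452 MPa, so A is larger.
Final answer: A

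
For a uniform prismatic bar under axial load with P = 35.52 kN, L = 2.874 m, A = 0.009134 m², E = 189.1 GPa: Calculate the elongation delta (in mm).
Model: a uniform prismatic bar under axial load, so delta = (P·L) / (A·E).
Convert to SI units:
  P = 35.52 kN = 35520 N
  E = 189.1 GPa = 1.891 × 10¹¹ Pa
Substitute:
  delta = (35520 × 2.874) / (0.009134 × (1.891 × 10¹¹))
  delta = 5.91 × 10⁻⁵ m
Convert: delta = 5.91 × 10⁻⁵ m = 0.0591 mm
Final answer: delta = 0.0591 mm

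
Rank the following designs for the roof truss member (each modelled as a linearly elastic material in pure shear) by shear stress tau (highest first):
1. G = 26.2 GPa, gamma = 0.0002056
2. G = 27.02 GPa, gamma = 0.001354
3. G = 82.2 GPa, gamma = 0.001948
Model: a linearly elastic material in pure shear, so tau = G·gamma (SI units).
  Case 1: tau = (2.62 × 10¹⁰) × 0.0002056 = 5.387 × 10⁶ Pa = 5.387 MPa
  Case 2: tau = (2.702 × 10¹⁰) × 0.001354 = 3.659 × 10⁷ Pa = 36.59 MPa
  Case 3: tau = (8.22 × 10¹⁰) × 0.001948 = 1.601 × 10⁸ Pa = 160.1 MPa
Ordering: 160.1 MPa (case 3) > 36.59 MPa (case 2) > 5.387 MPa (case 1)
Final answer: 3, 2, 1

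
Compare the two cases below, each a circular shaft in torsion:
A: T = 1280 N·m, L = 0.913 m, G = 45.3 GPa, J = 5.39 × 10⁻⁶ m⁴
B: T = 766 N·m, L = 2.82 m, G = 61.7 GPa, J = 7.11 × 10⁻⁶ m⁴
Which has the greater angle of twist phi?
Model: a circular shaft in torsion, so phi = (T·L) / (G·J) (SI units).
  A: phi = (1280 × 0.913) / ((4.53 × 10¹⁰) × (5.39 × 10⁻⁶)) = 0.004786 rad = 0.2742°
  B: phi = (766 × 2.82) / ((6.17 × 10¹⁰) × (7.11 × 10⁻⁶)) = 0.004924 rad = 0.2821°
0.2821° > 0.2742°, so B is larger.
Final answer: B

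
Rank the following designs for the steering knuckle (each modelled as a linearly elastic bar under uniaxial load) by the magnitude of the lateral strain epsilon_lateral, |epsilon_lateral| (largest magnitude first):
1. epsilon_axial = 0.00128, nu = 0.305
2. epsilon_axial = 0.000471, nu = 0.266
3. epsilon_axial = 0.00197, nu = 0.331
Model: a linearly elastic bar under uniaxial load, so epsilon_lateral = -nu·epsilon_axial (SI units).
  Case 1: epsilon_lateral = -(0.305 × 0.00128) = -0.0003904
  Case 2: epsilon_lateral = -(0.266 × 0.000471) = -0.0001253
  Case 3: epsilon_lateral = -(0.331 × 0.00197) = -0.0006521
Ordering by |epsilon_lateral|: 0.0006521 (case 3) > 0.0003904 (case 1) > 0.0001253 (case 2)
Final answer: 3, 1, 2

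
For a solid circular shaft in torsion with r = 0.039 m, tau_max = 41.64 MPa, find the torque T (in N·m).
Model: a solid circular shaft in torsion, so tau_max = (2·T) / (π·r^3).
Solve for T: T = (π·tau_max·r^3) / 2.
Convert to SI units:
  tau_max = 41.64 MPa = 4.164 × 10⁷ Pa
Substitute:
  T = (π × (4.164 × 10⁷) × 0.039^3) / 2
  T = 3880 N·m
Final answer: T = 3880 N·m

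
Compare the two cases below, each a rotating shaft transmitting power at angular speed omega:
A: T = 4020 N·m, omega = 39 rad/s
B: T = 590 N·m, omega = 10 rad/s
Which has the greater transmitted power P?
Model: a rotating shaft transmitting power at angular speed omega, so P = T·omega (SI units).
  A: P = 4020 × 39 = 156800 W = 156.8 kW
  B: P = 590 × 10 = 5900 W = 5.9 kW
156.8 kW > 5.9 kW, so A is larger.
Final answer: A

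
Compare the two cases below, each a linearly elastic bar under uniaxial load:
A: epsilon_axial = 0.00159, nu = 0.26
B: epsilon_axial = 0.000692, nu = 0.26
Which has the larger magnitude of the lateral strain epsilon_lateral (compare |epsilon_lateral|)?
Model: a linearly elastic bar under uniaxial load, so epsilon_lateral = -nu·epsilon_axial (SI units).
  A: epsilon_lateral = -(0.26 × 0.00159) = -0.0004134
  B: epsilon_lateral = -(0.26 × 0.000692) = -0.0001799
|epsilon_lateral|: A = 0.0004134, B = 0.0001799, so A is larger in magnitude.
Final answer: A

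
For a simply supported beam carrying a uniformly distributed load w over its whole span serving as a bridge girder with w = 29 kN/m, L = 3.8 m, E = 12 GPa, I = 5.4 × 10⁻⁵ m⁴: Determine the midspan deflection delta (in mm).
Model: a simply supported beam carrying a uniformly distributed load w over its whole span, so delta = (5·w·L^4) / (384·E·I).
Convert to SI units:
  w = 29 kN/m = 29000 N/m
  E = 12 GPa = 1.2 × 10¹⁰ Pa
Substitute:
  delta = (5 × 29000 × 3.8^4) / (384 × (1.2 × 10¹⁰) × (5.4 × 10⁻⁵))
  delta = 0.1215 m
Convert: delta = 0.1215 m = 121.5 mm
Final answer: delta = 121.5 mm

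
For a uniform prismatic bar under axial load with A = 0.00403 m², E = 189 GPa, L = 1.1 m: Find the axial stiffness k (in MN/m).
Model: a uniform prismatic bar under axial load, so k = (A·E) / L.
Convert to SI units:
  E = 189 GPa = 1.89 × 10¹¹ Pa
Substitute:
  k = (0.00403 × (1.89 × 10¹¹)) / 1.1
  k = 6.924 × 10⁸ N/m
Convert: k = 6.924 × 10⁸ N/m = 692.4 MN/m
Final answer: k = 692.4 MN/m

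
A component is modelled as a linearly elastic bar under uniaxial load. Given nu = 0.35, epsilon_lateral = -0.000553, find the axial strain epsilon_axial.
Model: a linearly elastic bar under uniaxial load, so epsilon_lateral = -nu·epsilon_axial.
Solve for epsilon_axial: epsilon_axial = -epsilon_lateral / nu.
Substitute:
  epsilon_axial = -(-0.000553) / 0.35
  epsilon_axial = 0.00158
Final answer: epsilon_axial = 0.00158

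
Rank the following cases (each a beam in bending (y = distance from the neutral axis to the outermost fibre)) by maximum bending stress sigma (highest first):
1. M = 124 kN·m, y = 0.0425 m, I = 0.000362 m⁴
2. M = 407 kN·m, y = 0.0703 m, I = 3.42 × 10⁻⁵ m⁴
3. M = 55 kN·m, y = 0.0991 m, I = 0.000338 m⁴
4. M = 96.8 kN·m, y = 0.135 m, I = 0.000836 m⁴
Model: a beam in bending (y = distance from the neutral axis to the outermost fibre), so sigma = (M·y) / I (SI units).
  Case 1: sigma = (124000 × 0.0425) / 0.000362 = 1.456 × 10⁷ Pa = 14.56 MPa
  Case 2: sigma = (407000 × 0.0703) / (3.42 × 10⁻⁵) = 8.366 × 10⁸ Pa = 836.6 MPa
  Case 3: sigma = (55000 × 0.0991) / 0.000338 = 1.613 × 10⁷ Pa = 16.13 MPa
  Case 4: sigma = (96800 × 0.135) / 0.000836 = 1.563 × 10⁷ Pa = 15.63 MPa
Ordering: 836.6 MPa (case 2) > 16.13 MPa (case 3) > 15.63 MPa (case 4) > 14.56 MPa (case 1)
Final answer: 2, 3, 4, 1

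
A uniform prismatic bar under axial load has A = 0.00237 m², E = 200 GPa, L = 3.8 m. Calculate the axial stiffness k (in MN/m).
Model: a uniform prismatic bar under axial load, so k = (A·E) / L.
Convert to SI units:
  E = 200 GPa = 2 × 10¹¹ Pa
Substitute:
  k = (0.00237 × (2 × 10¹¹)) / 3.8
  k = 1.247 × 10⁸ N/m
Convert: k = 1.247 × 10⁸ N/m = 124.7 MN/m
Final answer: k = 124.7 MN/m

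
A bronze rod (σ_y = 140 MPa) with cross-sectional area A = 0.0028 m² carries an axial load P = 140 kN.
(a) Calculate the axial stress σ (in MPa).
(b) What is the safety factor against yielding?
(a) Axial stress σ = P/A. Convert P = 140 kN = 140000 N.
  σ = 140000 / 0.0028 = 5 × 10⁷ Pa = 50 MPa
(b) Safety factor SF = σ_y/σ = 140 / 50 = 2.8
Final answer: (a) σ = 50 MPa, (b) SF = 2.8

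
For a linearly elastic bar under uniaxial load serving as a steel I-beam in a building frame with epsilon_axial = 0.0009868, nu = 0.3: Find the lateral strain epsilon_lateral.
Model: a linearly elastic bar under uniaxial load, so epsilon_lateral = -nu·epsilon_axial.
Substitute:
  epsilon_lateral = -(0.3 × 0.0009868)
  epsilon_lateral = -0.000296
Final answer: epsilon_lateral = -0.000296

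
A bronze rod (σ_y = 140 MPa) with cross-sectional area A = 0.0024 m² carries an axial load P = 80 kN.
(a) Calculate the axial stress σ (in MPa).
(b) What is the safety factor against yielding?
(a) Axial stress σ = P/A. Convert P = 80 kN = 80000 N.
  σ = 80000 / 0.0024 = 3.333 × 10⁷ Pa = 33.33 MPa
(b) Safety factor SF = σ_y/σ = 140 / 33.33 = 4.2
Final answer: (a) σ = 33.33 MPa, (b) SF = 4.2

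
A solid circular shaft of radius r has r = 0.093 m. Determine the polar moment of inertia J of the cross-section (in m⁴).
Model: a solid circular shaft of radius r, so J = (π·r^4) / 2.
Substitute:
  J = (π × 0.093^4) / 2
  J = 0.0001175 m⁴
Final answer: J = 0.0001175 m⁴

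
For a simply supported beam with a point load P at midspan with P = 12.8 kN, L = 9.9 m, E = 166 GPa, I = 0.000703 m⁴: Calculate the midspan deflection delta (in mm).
Model: a simply supported beam with a point load P at midspan, so delta = (P·L^3) / (48·E·I).
Convert to SI units:
  P = 12.8 kN = 12800 N
  E = 166 GPa = 1.66 × 10¹¹ Pa
Substitute:
  delta = (12800 × 9.9^3) / (48 × (1.66 × 10¹¹) × 0.000703)
  delta = 0.002217 m
Convert: delta = 0.002217 m = 2.217 mm
Final answer: delta = 2.217 mm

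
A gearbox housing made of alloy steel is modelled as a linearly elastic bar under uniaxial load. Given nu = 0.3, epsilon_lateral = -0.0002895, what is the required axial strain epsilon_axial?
Model: a linearly elastic bar under uniaxial load, so epsilon_lateral = -nu·epsilon_axial.
Solve for epsilon_axial: epsilon_axial = -epsilon_lateral / nu.
Substitute:
  epsilon_axial = -(-0.0002895) / 0.3
  epsilon_axial = 0.000965
Final answer: epsilon_axial = 0.000965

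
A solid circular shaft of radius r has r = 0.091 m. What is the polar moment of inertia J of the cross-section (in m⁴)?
Model: a solid circular shaft of radius r, so J = (π·r^4) / 2.
Substitute:
  J = (π × 0.091^4) / 2
  J = 0.0001077 m⁴
Final answer: J = 0.0001077 m⁴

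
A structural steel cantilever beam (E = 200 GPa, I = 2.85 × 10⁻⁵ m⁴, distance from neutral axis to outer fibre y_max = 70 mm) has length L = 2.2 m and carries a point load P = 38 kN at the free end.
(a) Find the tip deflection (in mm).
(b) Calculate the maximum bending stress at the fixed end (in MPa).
(a) Tip deflection of a cantilever with an end point load: δ = P·L^3 / (3·E·I). Convert P = 38 kN = 38000 N, E = 200 GPa = 2 × 10¹¹ Pa.
  δ = (38000 × 2.2^3) / (3 × (2 × 10¹¹) × (2.85 × 10⁻⁵)) = 0.02366 m = 23.66 mm
(b) Maximum bending moment at the fixed end: M = P·L = 38000 × 2.2 = 83600 N·m. Convert y_max = 70 mm = 0.07 m.
  σ = M·y_max / I = (83600 × 0.07) / (2.85 × 10⁻⁵) = 2.053 × 10⁸ Pa = 205.3 MPa
Final answer: (a) δ = 23.66 mm, (b) σ = 205.3 MPa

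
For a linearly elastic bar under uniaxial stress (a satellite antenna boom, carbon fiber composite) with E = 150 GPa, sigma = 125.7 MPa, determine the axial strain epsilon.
Model: a linearly elastic bar under uniaxial stress, so sigma = E·epsilon.
Solve for epsilon: epsilon = sigma / E.
Convert to SI units:
  E = 150 GPa = 1.5 × 10¹¹ Pa
  sigma = 125.7 MPa = 1.257 × 10⁸ Pa
Substitute:
  epsilon = (1.257 × 10⁸) / (1.5 × 10¹¹)
  epsilon = 0.000838
Final answer: epsilon = 0.000838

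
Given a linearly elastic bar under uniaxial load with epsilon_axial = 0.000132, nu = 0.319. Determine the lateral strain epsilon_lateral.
Model: a linearly elastic bar under uniaxial load, so epsilon_lateral = -nu·epsilon_axial.
Substitute:
  epsilon_lateral = -(0.319 × 0.000132)
  epsilon_lateral = -4.211 × 10⁻⁵
Final answer: epsilon_lateral = -4.211 × 10⁻⁵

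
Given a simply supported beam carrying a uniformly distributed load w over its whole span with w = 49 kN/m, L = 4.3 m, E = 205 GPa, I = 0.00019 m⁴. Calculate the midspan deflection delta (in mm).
Model: a simply supported beam carrying a uniformly distributed load w over its whole span, so delta = (5·w·L^4) / (384·E·I).
Convert to SI units:
  w = 49 kN/m = 49000 N/m
  E = 205 GPa = 2.05 × 10¹¹ Pa
Substitute:
  delta = (5 × 49000 × 4.3^4) / (384 × (2.05 × 10¹¹) × 0.00019)
  delta = 0.0056 m
Convert: delta = 0.0056 m = 5.6 mm
Final answer: delta = 5.6 mm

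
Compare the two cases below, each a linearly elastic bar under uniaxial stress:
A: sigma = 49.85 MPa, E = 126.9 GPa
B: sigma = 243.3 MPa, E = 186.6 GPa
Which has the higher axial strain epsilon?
Model: a linearly elastic bar under uniaxial stress, so epsilon = sigma / E (SI units).
  A: epsilon = (4.985 × 10⁷) / (1.269 × 10¹¹) = 0.0003928
  B: epsilon = (2.433 × 10⁸) / (1.866 × 10¹¹) = 0.001304
0.001304 > 0.0003928, so B is larger.
Final answer: B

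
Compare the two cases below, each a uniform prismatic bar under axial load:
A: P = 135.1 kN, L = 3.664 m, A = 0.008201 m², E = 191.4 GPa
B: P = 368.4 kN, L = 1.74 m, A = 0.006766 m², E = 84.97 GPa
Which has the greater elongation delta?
Model: a uniform prismatic bar under axial load, so delta = (P·L) / (A·E) (SI units).
  A: delta = (135100 × 3.664) / (0.008201 × (1.914 × 10¹¹)) = 0.0003154 m = 0.3154 mm
  B: delta = (368400 × 1.74) / (0.006766 × (8.497 × 10¹⁰)) = 0.001115 m = 1.115 mm
1.115 mm > 0.3154 mm, so B is larger.
Final answer: B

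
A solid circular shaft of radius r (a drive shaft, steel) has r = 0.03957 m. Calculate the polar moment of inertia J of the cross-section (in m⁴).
Model: a solid circular shaft of radius r, so J = (π·r^4) / 2.
Substitute:
  J = (π × 0.03957^4) / 2
  J = 3.851 × 10⁻⁶ m⁴
Final answer: J = 3.851 × 10⁻⁶ m⁴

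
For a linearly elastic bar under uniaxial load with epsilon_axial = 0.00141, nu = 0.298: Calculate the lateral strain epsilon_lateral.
Model: a linearly elastic bar under uniaxial load, so epsilon_lateral = -nu·epsilon_axial.
Substitute:
  epsilon_lateral = -(0.298 × 0.00141)
  epsilon_lateral = -0.0004202
Final answer: epsilon_lateral = -0.0004202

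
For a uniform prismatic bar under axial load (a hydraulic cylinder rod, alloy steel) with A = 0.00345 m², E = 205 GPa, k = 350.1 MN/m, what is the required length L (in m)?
Model: a uniform prismatic bar under axial load, so k = (A·E) / L.
Solve for L: L = (A·E) / k.
Convert to SI units:
  E = 205 GPa = 2.05 × 10¹¹ Pa
  k = 350.1 MN/m = 3.501 × 10⁸ N/m
Substitute:
  L = (0.00345 × (2.05 × 10¹¹)) / (3.501 × 10⁸)
  L = 2.02 m
Final answer: L = 2.02 m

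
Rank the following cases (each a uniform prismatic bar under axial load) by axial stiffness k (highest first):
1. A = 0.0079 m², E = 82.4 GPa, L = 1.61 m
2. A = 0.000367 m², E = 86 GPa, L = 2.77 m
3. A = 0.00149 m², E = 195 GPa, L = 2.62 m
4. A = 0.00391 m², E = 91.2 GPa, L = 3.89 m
Model: a uniform prismatic bar under axial load, so k = (A·E) / L (SI units).
  Case 1: k = (0.0079 × (8.24 × 10¹⁰)) / 1.61 = 4.043 × 10⁸ N/m = 404.3 MN/m
  Case 2: k = (0.000367 × (8.6 × 10¹⁰)) / 2.77 = 1.139 × 10⁷ N/m = 11.39 MN/m
  Case 3: k = (0.00149 × (1.95 × 10¹¹)) / 2.62 = 1.109 × 10⁸ N/m = 110.9 MN/m
  Case 4: k = (0.00391 × (9.12 × 10¹⁰)) / 3.89 = 9.167 × 10⁷ N/m = 91.67 MN/m
Ordering: 404.3 MN/m (case 1) > 110.9 MN/m (case 3) > 91.67 MN/m (case 4) > 11.39 MN/m (case 2)
Final answer: 1, 3, 4, 2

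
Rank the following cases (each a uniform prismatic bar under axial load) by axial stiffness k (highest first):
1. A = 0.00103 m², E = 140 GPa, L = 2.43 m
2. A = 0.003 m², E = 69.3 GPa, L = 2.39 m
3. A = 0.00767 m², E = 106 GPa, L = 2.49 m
Model: a uniform prismatic bar under axial load, so k = (A·E) / L (SI units).
  Case 1: k = (0.00103 × (1.4 × 10¹¹)) / 2.43 = 5.934 × 10⁷ N/m = 59.34 MN/m
  Case 2: k = (0.003 × (6.93 × 10¹⁰)) / 2.39 = 8.699 × 10⁷ N/m = 86.99 MN/m
  Case 3: k = (0.00767 × (1.06 × 10¹¹)) / 2.49 = 3.265 × 10⁸ N/m = 326.5 MN/m
Ordering: 326.5 MN/m (case 3) > 86.99 MN/m (case 2) > 59.34 MN/m (case 1)
Final answer: 3, 2, 1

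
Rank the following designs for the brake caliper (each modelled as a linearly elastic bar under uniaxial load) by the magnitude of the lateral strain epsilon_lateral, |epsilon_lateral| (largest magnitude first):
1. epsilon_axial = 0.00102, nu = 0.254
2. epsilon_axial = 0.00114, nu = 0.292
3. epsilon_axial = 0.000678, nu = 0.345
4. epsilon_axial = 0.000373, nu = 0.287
Model: a linearly elastic bar under uniaxial load, so epsilon_lateral = -nu·epsilon_axial (SI units).
  Case 1: epsilon_lateral = -(0.254 × 0.00102) = -0.0002591
  Case 2: epsilon_lateral = -(0.292 × 0.00114) = -0.0003329
  Case 3: epsilon_lateral = -(0.345 × 0.000678) = -0.0002339
  Case 4: epsilon_lateral = -(0.287 × 0.000373) = -0.0001071
Ordering by |epsilon_lateral|: 0.0003329 (case 2) > 0.0002591 (case 1) > 0.0002339 (case 3) > 0.0001071 (case 4)
Final answer: 2, 1, 3, 4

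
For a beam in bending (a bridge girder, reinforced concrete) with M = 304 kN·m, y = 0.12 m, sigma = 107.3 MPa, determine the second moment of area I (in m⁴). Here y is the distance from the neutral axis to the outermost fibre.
Model: a beam in bending, so sigma = (M·y) / I.
Solve for I: I = (M·y) / sigma.
Convert to SI units:
  M = 304 kN·m = 304000 N·m
  sigma = 107.3 MPa = 1.073 × 10⁸ Pa
Substitute:
  I = (304000 × 0.12) / (1.073 × 10⁸)
  I = 0.00034 m⁴
Final answer: I = 0.00034 m⁴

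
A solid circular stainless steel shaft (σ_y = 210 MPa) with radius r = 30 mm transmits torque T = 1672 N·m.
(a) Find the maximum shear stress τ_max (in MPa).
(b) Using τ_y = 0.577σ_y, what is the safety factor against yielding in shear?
(a) For a solid circular shaft, τ_max = T·r/J with J = π·r^4/2, i.e. τ_max = 2·T / (π·r^3). Convert r = 30 mm = 0.03 m.
  τ_max = (2 × 1672) / (π × 0.03^3) = 3.942 × 10⁷ Pa = 39.42 MPa
(b) τ_y = 0.577 × 210 = 121.17 MPa
  SF = τ_y/τ_max = 121.17 / 39.42 = 3.074
Final answer: (a) τ_max = 39.42 MPa, (b) SF = 3.074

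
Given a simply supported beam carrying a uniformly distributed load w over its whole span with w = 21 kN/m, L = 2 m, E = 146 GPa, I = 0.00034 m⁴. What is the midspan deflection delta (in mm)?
Model: a simply supported beam carrying a uniformly distributed load w over its whole span, so delta = (5·w·L^4) / (384·E·I).
Convert to SI units:
  w = 21 kN/m = 21000 N/m
  E = 146 GPa = 1.46 × 10¹¹ Pa
Substitute:
  delta = (5 × 21000 × 2^4) / (384 × (1.46 × 10¹¹) × 0.00034)
  delta = 8.813 × 10⁻⁵ m
Convert: delta = 8.813 × 10⁻⁵ m = 0.08813 mm
Final answer: delta = 0.08813 mm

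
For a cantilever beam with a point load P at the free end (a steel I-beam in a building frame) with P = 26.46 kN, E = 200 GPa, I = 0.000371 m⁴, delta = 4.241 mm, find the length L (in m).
Model: a cantilever beam with a point load P at the free end, so delta = (P·L^3) / (3·E·I).
Solve for L: L = ((3·delta·E·I) / P)^(1/3).
Convert to SI units:
  P = 26.46 kN = 26460 N
  E = 200 GPa = 2 × 10¹¹ Pa
  delta = 4.241 mm = 0.004241 m
Substitute:
  L = ((3 × 0.004241 × (2 × 10¹¹) × 0.000371) / 26460)^(1/3)
  L = 3.292 m
Final answer: L = 3.292 m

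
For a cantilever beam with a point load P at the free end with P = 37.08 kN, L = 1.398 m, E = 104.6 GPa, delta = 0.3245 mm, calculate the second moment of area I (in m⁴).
Model: a cantilever beam with a point load P at the free end, so delta = (P·L^3) / (3·E·I).
Solve for I: I = (P·L^3) / (3·delta·E).
Convert to SI units:
  P = 37.08 kN = 37080 N
  E = 104.6 GPa = 1.046 × 10¹¹ Pa
  delta = 0.3245 mm = 0.0003245 m
Substitute:
  I = (37080 × 1.398^3) / (3 × 0.0003245 × (1.046 × 10¹¹))
  I = 0.0009949 m⁴
Final answer: I = 0.0009949 m⁴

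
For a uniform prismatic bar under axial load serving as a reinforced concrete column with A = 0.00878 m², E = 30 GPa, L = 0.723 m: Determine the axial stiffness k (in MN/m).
Model: a uniform prismatic bar under axial load, so k = (A·E) / L.
Convert to SI units:
  E = 30 GPa = 3 × 10¹⁰ Pa
Substitute:
  k = (0.00878 × (3 × 10¹⁰)) / 0.723
  k = 3.643 × 10⁸ N/m
Convert: k = 3.643 × 10⁸ N/m = 364.3 MN/m
Final answer: k = 364.3 MN/m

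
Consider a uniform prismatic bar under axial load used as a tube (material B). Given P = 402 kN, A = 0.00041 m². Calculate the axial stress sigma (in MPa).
Model: a uniform prismatic bar under axial load, so sigma = P / A.
Convert to SI units:
  P = 402 kN = 402000 N
Substitute:
  sigma = 402000 / 0.00041
  sigma = 9.805 × 10⁸ Pa
Convert: sigma = 9.805 × 10⁸ Pa = 980.5 MPa
Final answer: sigma = 980.5 MPa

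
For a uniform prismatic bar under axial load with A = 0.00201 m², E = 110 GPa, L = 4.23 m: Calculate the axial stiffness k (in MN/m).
Model: a uniform prismatic bar under axial load, so k = (A·E) / L.
Convert to SI units:
  E = 110 GPa = 1.1 × 10¹¹ Pa
Substitute:
  k = (0.00201 × (1.1 × 10¹¹)) / 4.23
  k = 5.227 × 10⁷ N/m
Convert: k = 5.227 × 10⁷ N/m = 52.27 MN/m
Final answer: k = 52.27 MN/m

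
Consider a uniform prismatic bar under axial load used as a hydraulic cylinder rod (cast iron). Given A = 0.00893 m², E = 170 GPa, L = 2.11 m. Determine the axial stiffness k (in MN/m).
Model: a uniform prismatic bar under axial load, so k = (A·E) / L.
Convert to SI units:
  E = 170 GPa = 1.7 × 10¹¹ Pa
Substitute:
  k = (0.00893 × (1.7 × 10¹¹)) / 2.11
  k = 7.195 × 10⁸ N/m
Convert: k = 7.195 × 10⁸ N/m = 719.5 MN/m
Final answer: k = 719.5 MN/m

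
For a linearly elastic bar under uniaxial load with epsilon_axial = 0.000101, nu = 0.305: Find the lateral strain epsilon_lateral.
Model: a linearly elastic bar under uniaxial load, so epsilon_lateral = -nu·epsilon_axial.
Substitute:
  epsilon_lateral = -(0.305 × 0.000101)
  epsilon_lateral = -3.081 × 10⁻⁵
Final answer: epsilon_lateral = -3.081 × 10⁻⁵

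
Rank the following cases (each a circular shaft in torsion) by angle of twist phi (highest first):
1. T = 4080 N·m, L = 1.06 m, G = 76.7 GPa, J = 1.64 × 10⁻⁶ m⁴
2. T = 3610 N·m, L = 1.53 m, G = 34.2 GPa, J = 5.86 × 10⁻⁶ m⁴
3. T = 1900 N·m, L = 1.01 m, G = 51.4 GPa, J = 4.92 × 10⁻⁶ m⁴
Model: a circular shaft in torsion, so phi = (T·L) / (G·J) (SI units).
  Case 1: phi = (4080 × 1.06) / ((7.67 × 10¹⁰) × (1.64 × 10⁻⁶)) = 0.03438 rad = 1.97°
  Case 2: phi = (3610 × 1.53) / ((3.42 × 10¹⁰) × (5.86 × 10⁻⁶)) = 0.02756 rad = 1.579°
  Case 3: phi = (1900 × 1.01) / ((5.14 × 10¹⁰) × (4.92 × 10⁻⁶)) = 0.007588 rad = 0.4348°
Ordering: 1.97° (case 1) > 1.579° (case 2) > 0.4348° (case 3)
Final answer: 1, 2, 3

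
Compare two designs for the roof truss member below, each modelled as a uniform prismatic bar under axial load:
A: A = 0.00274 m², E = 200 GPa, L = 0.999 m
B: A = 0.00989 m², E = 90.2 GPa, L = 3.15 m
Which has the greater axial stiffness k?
Model: a uniform prismatic bar under axial load, so k = (A·E) / L (SI units).
  A: k = (0.00274 × (2 × 10¹¹)) / 0.999 = 5.485 × 10⁸ N/m = 548.5 MN/m
  B: k = (0.00989 × (9.02 × 10¹⁰)) / 3.15 = 2.832 × 10⁸ N/m = 283.2 MN/m
548.5 MN/m > 283.2 MN/m, so A is larger.
Final answer: A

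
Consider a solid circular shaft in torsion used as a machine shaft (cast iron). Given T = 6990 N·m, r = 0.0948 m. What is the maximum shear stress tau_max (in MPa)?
Model: a solid circular shaft in torsion, so tau_max = (2·T) / (π·r^3).
Substitute:
  tau_max = (2 × 6990) / (π × 0.0948^3)
  tau_max = 5.223 × 10⁶ Pa
Convert: tau_max = 5.223 × 10⁶ Pa = 5.223 MPa
Final answer: tau_max = 5.223 MPa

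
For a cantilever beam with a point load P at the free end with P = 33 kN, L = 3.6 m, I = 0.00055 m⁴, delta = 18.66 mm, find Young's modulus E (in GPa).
Model: a cantilever beam with a point load P at the free end, so delta = (P·L^3) / (3·E·I).
Solve for E: E = (P·L^3) / (3·delta·I).
Convert to SI units:
  P = 33 kN = 33000 N
  delta = 18.66 mm = 0.01866 m
Substitute:
  E = (33000 × 3.6^3) / (3 × 0.01866 × 0.00055)
  E = 5.001 × 10¹⁰ Pa
Convert: E = 5.001 × 10¹⁰ Pa = 50.01 GPa
Final answer: E = 50.01 GPa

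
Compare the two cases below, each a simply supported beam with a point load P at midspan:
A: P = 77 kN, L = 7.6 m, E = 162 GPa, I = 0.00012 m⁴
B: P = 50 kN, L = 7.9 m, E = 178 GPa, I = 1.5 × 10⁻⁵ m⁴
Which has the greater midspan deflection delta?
Model: a simply supported beam with a point load P at midspan, so delta = (P·L^3) / (48·E·I) (SI units).
  A: delta = (77000 × 7.6^3) / (48 × (1.62 × 10¹¹) × 0.00012) = 0.03622 m = 36.22 mm
  B: delta = (50000 × 7.9^3) / (48 × (1.78 × 10¹¹) × (1.5 × 10⁻⁵)) = 0.1924 m = 192.4 mm
192.4 mm > 36.22 mm, so B is larger.
Final answer: B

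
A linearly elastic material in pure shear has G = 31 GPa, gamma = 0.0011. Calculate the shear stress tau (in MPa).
Model: a linearly elastic material in pure shear, so tau = G·gamma.
Convert to SI units:
  G = 31 GPa = 3.1 × 10¹⁰ Pa
Substitute:
  tau = (3.1 × 10¹⁰) × 0.0011
  tau = 3.41 × 10⁷ Pa
Convert: tau = 3.41 × 10⁷ Pa = 34.1 MPa
Final answer: tau = 34.1 MPa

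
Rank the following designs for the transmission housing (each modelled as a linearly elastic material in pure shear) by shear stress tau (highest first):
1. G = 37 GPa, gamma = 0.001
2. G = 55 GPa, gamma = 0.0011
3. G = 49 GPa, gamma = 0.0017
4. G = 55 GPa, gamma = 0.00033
Model: a linearly elastic material in pure shear, so tau = G·gamma (SI units).
  Case 1: tau = (3.7 × 10¹⁰) × 0.001 = 3.7 × 10⁷ Pa = 37 MPa
  Case 2: tau = (5.5 × 10¹⁰) × 0.0011 = 6.05 × 10⁷ Pa = 60.5 MPa
  Case 3: tau = (4.9 × 10¹⁰) × 0.0017 = 8.33 × 10⁷ Pa = 83.3 MPa
  Case 4: tau = (5.5 × 10¹⁰) × 0.00033 = 1.815 × 10⁷ Pa = 18.15 MPa
Ordering: 83.3 MPa (case 3) > 60.5 MPa (case 2) > 37 MPa (case 1) > 18.15 MPa (case 4)
Final answer: 3, 2, 1, 4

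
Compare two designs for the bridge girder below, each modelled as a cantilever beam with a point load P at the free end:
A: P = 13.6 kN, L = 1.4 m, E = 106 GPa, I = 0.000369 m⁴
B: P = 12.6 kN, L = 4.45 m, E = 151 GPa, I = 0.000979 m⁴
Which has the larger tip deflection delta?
Model: a cantilever beam with a point load P at the free end, so delta = (P·L^3) / (3·E·I) (SI units).
  A: delta = (13600 × 1.4^3) / (3 × (1.06 × 10¹¹) × 0.000369) = 0.000318 m = 0.318 mm
  B: delta = (12600 × 4.45^3) / (3 × (1.51 × 10¹¹) × 0.000979) = 0.002504 m = 2.504 mm
2.504 mm > 0.318 mm, so B is larger.
Final answer: B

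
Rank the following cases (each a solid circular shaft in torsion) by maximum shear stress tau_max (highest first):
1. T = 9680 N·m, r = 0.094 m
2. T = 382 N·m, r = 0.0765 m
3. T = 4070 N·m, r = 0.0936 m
Model: a solid circular shaft in torsion, so tau_max = (2·T) / (π·r^3) (SI units).
  Case 1: tau_max = (2 × 9680) / (π × 0.094^3) = 7.419 × 10⁶ Pa = 7.419 MPa
  Case 2: tau_max = (2 × 382) / (π × 0.0765^3) = 543200 Pa = 0.5432 MPa
  Case 3: tau_max = (2 × 4070) / (π × 0.0936^3) = 3.16 × 10⁶ Pa = 3.16 MPa
Ordering: 7.419 MPa (case 1) > 3.16 MPa (case 3) > 0.5432 MPa (case 2)
Final answer: 1, 3, 2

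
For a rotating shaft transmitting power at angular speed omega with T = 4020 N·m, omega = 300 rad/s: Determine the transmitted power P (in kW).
Model: a rotating shaft transmitting power at angular speed omega, so P = T·omega.
Substitute:
  P = 4020 × 300
  P = 1.206 × 10⁶ W
Convert: P = 1.206 × 10⁶ W = 1206 kW
Final answer: P = 1206 kW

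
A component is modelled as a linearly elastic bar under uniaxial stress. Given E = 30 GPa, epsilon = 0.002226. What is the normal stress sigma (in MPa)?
Model: a linearly elastic bar under uniaxial stress, so sigma = E·epsilon.
Convert to SI units:
  E = 30 GPa = 3 × 10¹⁰ Pa
Substitute:
  sigma = (3 × 10¹⁰) × 0.002226
  sigma = 6.678 × 10⁷ Pa
Convert: sigma = 6.678 × 10⁷ Pa = 66.78 MPa
Final answer: sigma = 66.78 MPa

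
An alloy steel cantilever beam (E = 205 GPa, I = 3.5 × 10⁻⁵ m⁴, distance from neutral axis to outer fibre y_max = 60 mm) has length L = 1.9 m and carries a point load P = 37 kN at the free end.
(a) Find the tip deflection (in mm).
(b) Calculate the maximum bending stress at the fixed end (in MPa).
(a) Tip deflection of a cantilever with an end point load: δ = P·L^3 / (3·E·I). Convert P = 37 kN = 37000 N, E = 205 GPa = 2.05 × 10¹¹ Pa.
  δ = (37000 × 1.9^3) / (3 × (2.05 × 10¹¹) × (3.5 × 10⁻⁵)) = 0.01179 m = 11.79 mm
(b) Maximum bending moment at the fixed end: M = P·L = 37000 × 1.9 = 70300 N·m. Convert y_max = 60 mm = 0.06 m.
  σ = M·y_max / I = (70300 × 0.06) / (3.5 × 10⁻⁵) = 1.205 × 10⁸ Pa = 120.5 MPa
Final answer: (a) δ = 11.79 mm, (b) σ = 120.5 MPa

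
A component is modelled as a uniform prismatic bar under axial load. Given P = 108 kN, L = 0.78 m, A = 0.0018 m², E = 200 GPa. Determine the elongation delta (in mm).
Model: a uniform prismatic bar under axial load, so delta = (P·L) / (A·E).
Convert to SI units:
  P = 108 kN = 108000 N
  E = 200 GPa = 2 × 10¹¹ Pa
Substitute:
  delta = (108000 × 0.78) / (0.0018 × (2 × 10¹¹))
  delta = 0.000234 m
Convert: delta = 0.000234 m = 0.234 mm
Final answer: delta = 0.234 mm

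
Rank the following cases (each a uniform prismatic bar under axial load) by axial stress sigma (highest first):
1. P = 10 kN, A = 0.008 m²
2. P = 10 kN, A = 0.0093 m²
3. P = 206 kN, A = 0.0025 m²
Model: a uniform prismatic bar under axial load, so sigma = P / A (SI units).
  Case 1: sigma = 10000 / 0.008 = 1.25 × 10⁶ Pa = 1.25 MPa
  Case 2: sigma = 10000 / 0.0093 = 1.075 × 10⁶ Pa = 1.075 MPa
  Case 3: sigma = 206000 / 0.0025 = 8.24 × 10⁷ Pa = 82.4 MPa
Ordering: 82.4 MPa (case 3) > 1.25 MPa (case 1) > 1.075 MPa (case 2)
Final answer: 3, 1, 2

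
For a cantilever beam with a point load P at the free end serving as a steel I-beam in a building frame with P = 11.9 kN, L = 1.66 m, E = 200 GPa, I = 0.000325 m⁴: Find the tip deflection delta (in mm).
Model: a cantilever beam with a point load P at the free end, so delta = (P·L^3) / (3·E·I).
Convert to SI units:
  P = 11.9 kN = 11900 N
  E = 200 GPa = 2 × 10¹¹ Pa
Substitute:
  delta = (11900 × 1.66^3) / (3 × (2 × 10¹¹) × 0.000325)
  delta = 0.0002791 m
Convert: delta = 0.0002791 m = 0.2791 mm
Final answer: delta = 0.2791 mm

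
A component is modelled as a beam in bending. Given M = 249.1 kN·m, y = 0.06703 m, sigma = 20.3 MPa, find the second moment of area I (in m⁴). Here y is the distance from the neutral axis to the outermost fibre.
Model: a beam in bending, so sigma = (M·y) / I.
Solve for I: I = (M·y) / sigma.
Convert to SI units:
  M = 249.1 kN·m = 249100 N·m
  sigma = 20.3 MPa = 2.03 × 10⁷ Pa
Substitute:
  I = (249100 × 0.06703) / (2.03 × 10⁷)
  I = 0.0008225 m⁴
Final answer: I = 0.0008225 m⁴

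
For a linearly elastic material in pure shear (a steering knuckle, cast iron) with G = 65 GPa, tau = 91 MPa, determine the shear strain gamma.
Model: a linearly elastic material in pure shear, so tau = G·gamma.
Solve for gamma: gamma = tau / G.
Convert to SI units:
  G = 65 GPa = 6.5 × 10¹⁰ Pa
  tau = 91 MPa = 9.1 × 10⁷ Pa
Substitute:
  gamma = (9.1 × 10⁷) / (6.5 × 10¹⁰)
  gamma = 0.0014
Final answer: gamma = 0.0014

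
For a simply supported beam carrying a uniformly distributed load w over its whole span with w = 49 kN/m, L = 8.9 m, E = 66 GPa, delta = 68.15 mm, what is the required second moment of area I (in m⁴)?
Model: a simply supported beam carrying a uniformly distributed load w over its whole span, so delta = (5·w·L^4) / (384·E·I).
Solve for I: I = (5·w·L^4) / (384·delta·E).
Convert to SI units:
  w = 49 kN/m = 49000 N/m
  E = 66 GPa = 6.6 × 10¹⁰ Pa
  delta = 68.15 mm = 0.06815 m
Substitute:
  I = (5 × 49000 × 8.9^4) / (384 × 0.06815 × (6.6 × 10¹⁰))
  I = 0.00089 m⁴
Final answer: I = 0.00089 m⁴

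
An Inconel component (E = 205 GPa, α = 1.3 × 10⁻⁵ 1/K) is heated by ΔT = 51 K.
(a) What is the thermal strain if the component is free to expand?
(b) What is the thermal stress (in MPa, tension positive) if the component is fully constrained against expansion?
(a) Free thermal strain ε_th = α·ΔT = (1.3 × 10⁻⁵) × 51 = 0.000663
(b) Fully constrained, the expansion is suppressed, so σ = -E·α·ΔT. Convert E = 205 GPa = 2.05 × 10¹¹ Pa.
  σ = -(2.05 × 10¹¹) × (1.3 × 10⁻⁵) × 51 = -1.359 × 10⁸ Pa = -135.9 MPa (compressive)
Final answer: (a) ε_th = 0.000663, (b) σ = -135.9 MPa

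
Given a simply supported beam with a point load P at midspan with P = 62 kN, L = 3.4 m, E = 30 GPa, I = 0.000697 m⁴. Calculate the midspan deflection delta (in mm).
Model: a simply supported beam with a point load P at midspan, so delta = (P·L^3) / (48·E·I).
Convert to SI units:
  P = 62 kN = 62000 N
  E = 30 GPa = 3 × 10¹⁰ Pa
Substitute:
  delta = (62000 × 3.4^3) / (48 × (3 × 10¹⁰) × 0.000697)
  delta = 0.002428 m
Convert: delta = 0.002428 m = 2.428 mm
Final answer: delta = 2.428 mm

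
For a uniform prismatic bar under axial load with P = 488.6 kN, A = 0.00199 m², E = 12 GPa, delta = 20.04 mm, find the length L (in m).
Model: a uniform prismatic bar under axial load, so delta = (P·L) / (A·E).
Solve for L: L = (delta·A·E) / P.
Convert to SI units:
  P = 488.6 kN = 488600 N
  E = 12 GPa = 1.2 × 10¹⁰ Pa
  delta = 20.04 mm = 0.02004 m
Substitute:
  L = (0.02004 × 0.00199 × (1.2 × 10¹⁰)) / 488600
  L = 0.9794 m
Final answer: L = 0.9794 m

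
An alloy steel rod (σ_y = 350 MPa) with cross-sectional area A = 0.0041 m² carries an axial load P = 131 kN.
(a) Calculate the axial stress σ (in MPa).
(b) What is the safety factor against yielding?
(a) Axial stress σ = P/A. Convert P = 131 kN = 131000 N.
  σ = 131000 / 0.0041 = 3.195 × 10⁷ Pa = 31.95 MPa
(b) Safety factor SF = σ_y/σ = 350 / 31.95 = 10.95
Final answer: (a) σ = 31.95 MPa, (b) SF = 10.95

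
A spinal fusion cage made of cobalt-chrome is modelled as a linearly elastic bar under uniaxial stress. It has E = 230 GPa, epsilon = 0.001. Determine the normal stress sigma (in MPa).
Model: a linearly elastic bar under uniaxial stress, so sigma = E·epsilon.
Convert to SI units:
  E = 230 GPa = 2.3 × 10¹¹ Pa
Substitute:
  sigma = (2.3 × 10¹¹) × 0.001
  sigma = 2.3 × 10⁸ Pa
Convert: sigma = 2.3 × 10⁸ Pa = 230 MPa
Final answer: sigma = 230 MPa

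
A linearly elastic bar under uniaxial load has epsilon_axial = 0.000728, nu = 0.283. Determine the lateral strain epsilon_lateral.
Model: a linearly elastic bar under uniaxial load, so epsilon_lateral = -nu·epsilon_axial.
Substitute:
  epsilon_lateral = -(0.283 × 0.000728)
  epsilon_lateral = -0.000206
Final answer: epsilon_lateral = -0.000206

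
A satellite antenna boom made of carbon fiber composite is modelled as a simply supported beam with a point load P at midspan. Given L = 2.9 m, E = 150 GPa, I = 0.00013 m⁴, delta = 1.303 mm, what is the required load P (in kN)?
Model: a simply supported beam with a point load P at midspan, so delta = (P·L^3) / (48·E·I).
Solve for P: P = (48·delta·E·I) / L^3.
Convert to SI units:
  E = 150 GPa = 1.5 × 10¹¹ Pa
  delta = 1.303 mm = 0.001303 m
Substitute:
  P = (48 × 0.001303 × (1.5 × 10¹¹) × 0.00013) / 2.9^3
  P = 50010 N
Convert: P = 50010 N = 50.01 kN
Final answer: P = 50.01 kN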